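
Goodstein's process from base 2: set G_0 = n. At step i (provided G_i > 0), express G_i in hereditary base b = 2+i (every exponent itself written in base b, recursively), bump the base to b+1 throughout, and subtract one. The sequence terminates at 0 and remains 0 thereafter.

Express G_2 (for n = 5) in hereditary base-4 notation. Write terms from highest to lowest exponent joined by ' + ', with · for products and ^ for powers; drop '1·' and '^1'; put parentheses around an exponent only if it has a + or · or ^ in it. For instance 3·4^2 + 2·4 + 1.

3·4^3 + 3·4^2 + 3·4 + 3

G_0 = 5. HB_2(5) = 2^2 + 1. Bump = 28. G_1 = 27.
G_1 = 27. HB_3(27) = 3^3. Bump = 256. G_2 = 255.
G_2 = 255. HB_4(255) = 3·4^3 + 3·4^2 + 3·4 + 3. Bump = 468. G_3 = 467.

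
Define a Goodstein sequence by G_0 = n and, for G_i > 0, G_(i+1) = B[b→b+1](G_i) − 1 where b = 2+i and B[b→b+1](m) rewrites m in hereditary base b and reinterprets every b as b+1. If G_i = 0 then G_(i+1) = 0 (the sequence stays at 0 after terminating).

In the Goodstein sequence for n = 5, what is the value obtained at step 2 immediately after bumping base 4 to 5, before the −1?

468

step 0: 5 = 2^2 + 1; sub 3 for 2: 3^3 + 1; = 28; G_1 = 28−1 = 27
step 1: 27 = 3^3; sub 4 for 3: 4^4; = 256; G_2 = 256−1 = 255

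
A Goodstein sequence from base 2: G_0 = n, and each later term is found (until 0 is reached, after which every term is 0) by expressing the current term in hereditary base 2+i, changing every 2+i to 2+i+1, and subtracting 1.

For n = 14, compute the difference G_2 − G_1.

base 2: 14 = 2^(2 + 1) + 2^2 + 2; at 3: 3^(3 + 1) + 3^3 + 3 = 111; next = 110
base 3: 110 = 3^(3 + 1) + 3^3 + 2; at 4: 4^(4 + 1) + 4^4 + 2 = 1282; next = 1281

1171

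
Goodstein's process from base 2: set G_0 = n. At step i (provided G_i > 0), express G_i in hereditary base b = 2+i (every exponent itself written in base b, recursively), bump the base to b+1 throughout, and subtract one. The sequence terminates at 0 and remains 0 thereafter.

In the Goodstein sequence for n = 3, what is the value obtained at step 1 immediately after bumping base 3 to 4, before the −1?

4

G_0 = 3. HB_2(3) = 2 + 1. Bump = 4. G_1 = 3.
G_1 = 3. HB_3(3) = 3. Bump = 4. G_2 = 3.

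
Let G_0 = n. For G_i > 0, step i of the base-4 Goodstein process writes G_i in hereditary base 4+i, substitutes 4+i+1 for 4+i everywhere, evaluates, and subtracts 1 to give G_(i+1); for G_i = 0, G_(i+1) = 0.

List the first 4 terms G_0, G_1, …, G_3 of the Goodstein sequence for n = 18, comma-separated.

[0] 18 ≡ 4^2 + 2 (base 4). Lift 5: 27. −1: 26.
[1] 26 ≡ 5^2 + 1 (base 5). Lift 6: 37. −1: 36.
[2] 36 ≡ 6^2 (base 6). Lift 7: 49. −1: 48.

18, 26, 36, 48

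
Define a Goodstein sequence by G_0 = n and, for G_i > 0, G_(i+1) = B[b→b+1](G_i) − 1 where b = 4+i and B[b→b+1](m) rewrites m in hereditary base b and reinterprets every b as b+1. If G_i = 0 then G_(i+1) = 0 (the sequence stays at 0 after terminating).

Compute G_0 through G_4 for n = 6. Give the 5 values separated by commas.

G_0 = 6. HB_4(6) = 4 + 2. Bump = 7. G_1 = 6.
G_1 = 6. HB_5(6) = 5 + 1. Bump = 7. G_2 = 6.
G_2 = 6. HB_6(6) = 6. Bump = 7. G_3 = 6.
G_3 = 6. HB_7(6) = 6. Bump = 6. G_4 = 5.

6, 6, 6, 6, 5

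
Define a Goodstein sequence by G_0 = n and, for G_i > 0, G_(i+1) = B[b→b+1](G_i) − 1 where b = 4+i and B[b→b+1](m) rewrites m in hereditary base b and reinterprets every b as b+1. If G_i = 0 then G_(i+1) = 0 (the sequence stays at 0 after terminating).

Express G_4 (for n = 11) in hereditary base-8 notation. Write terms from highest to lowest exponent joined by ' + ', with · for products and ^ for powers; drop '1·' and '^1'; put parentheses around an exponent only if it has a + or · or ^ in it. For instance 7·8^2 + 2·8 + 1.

8 + 7

(0) 11|_4 = 2·4 + 3 ↦ 2·5 + 3|_5 = 13 ⇒ 12
(1) 12|_5 = 2·5 + 2 ↦ 2·6 + 2|_6 = 14 ⇒ 13
(2) 13|_6 = 2·6 + 1 ↦ 2·7 + 1|_7 = 15 ⇒ 14
(3) 14|_7 = 2·7 ↦ 2·8|_8 = 16 ⇒ 15
(4) 15|_8 = 8 + 7 ↦ 9 + 7|_9 = 16 ⇒ 15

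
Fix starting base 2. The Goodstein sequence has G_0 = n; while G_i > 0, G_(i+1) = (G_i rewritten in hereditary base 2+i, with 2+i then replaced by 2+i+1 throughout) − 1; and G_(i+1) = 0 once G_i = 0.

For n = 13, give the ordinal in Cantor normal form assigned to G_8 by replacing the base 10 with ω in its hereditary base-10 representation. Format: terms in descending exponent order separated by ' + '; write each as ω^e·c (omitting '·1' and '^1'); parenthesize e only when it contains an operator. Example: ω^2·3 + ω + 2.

base 2: 13 = 2^(2 + 1) + 2^2 + 1; at 3: 3^(3 + 1) + 3^3 + 1 = 109; next = 108
base 3: 108 = 3^(3 + 1) + 3^3; at 4: 4^(4 + 1) + 4^4 = 1280; next = 1279
base 4: 1279 = 4^(4 + 1) + 3·4^3 + 3·4^2 + 3·4 + 3; at 5: 5^(5 + 1) + 3·5^3 + 3·5^2 + 3·5 + 3 = 16093; next = 16092
base 5: 16092 = 5^(5 + 1) + 3·5^3 + 3·5^2 + 3·5 + 2; at 6: 6^(6 + 1) + 3·6^3 + 3·6^2 + 3·6 + 2 = 280712; next = 280711
base 6: 280711 = 6^(6 + 1) + 3·6^3 + 3·6^2 + 3·6 + 1; at 7: 7^(7 + 1) + 3·7^3 + 3·7^2 + 3·7 + 1 = 5765999; next = 5765998
base 7: 5765998 = 7^(7 + 1) + 3·7^3 + 3·7^2 + 3·7; at 8: 8^(8 + 1) + 3·8^3 + 3·8^2 + 3·8 = 134219480; next = 134219479
base 8: 134219479 = 8^(8 + 1) + 3·8^3 + 3·8^2 + 2·8 + 7; at 9: 9^(9 + 1) + 3·9^3 + 3·9^2 + 2·9 + 7 = 3486786856; next = 3486786855
base 9: 3486786855 = 9^(9 + 1) + 3·9^3 + 3·9^2 + 2·9 + 6; at 10: 10^(10 + 1) + 3·10^3 + 3·10^2 + 2·10 + 6 = 100000003326; next = 100000003325
base 10: 100000003325 = 10^(10 + 1) + 3·10^3 + 3·10^2 + 2·10 + 5; at 11: 11^(11 + 1) + 3·11^3 + 3·11^2 + 2·11 + 5 = 3138428381104; next = 3138428381103

ω^(ω + 1) + ω^3·3 + ω^2·3 + ω·2 + 5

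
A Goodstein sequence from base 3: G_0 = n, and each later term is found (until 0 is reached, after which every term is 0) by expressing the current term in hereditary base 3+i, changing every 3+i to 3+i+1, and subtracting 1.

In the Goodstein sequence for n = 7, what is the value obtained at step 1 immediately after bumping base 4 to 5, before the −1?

10

base 3: 7 = 2·3 + 1; at 4: 2·4 + 1 = 9; next = 8
base 4: 8 = 2·4; at 5: 2·5 = 10; next = 9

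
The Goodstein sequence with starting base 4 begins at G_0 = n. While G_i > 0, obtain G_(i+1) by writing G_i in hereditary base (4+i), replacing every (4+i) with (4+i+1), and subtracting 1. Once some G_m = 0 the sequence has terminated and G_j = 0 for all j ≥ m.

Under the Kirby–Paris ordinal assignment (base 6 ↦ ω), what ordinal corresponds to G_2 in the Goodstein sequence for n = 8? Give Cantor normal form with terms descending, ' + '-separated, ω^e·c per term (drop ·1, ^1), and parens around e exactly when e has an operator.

ω + 3

(0) 8|_4 = 2·4 ↦ 2·5|_5 = 10 ⇒ 9
(1) 9|_5 = 5 + 4 ↦ 6 + 4|_6 = 10 ⇒ 9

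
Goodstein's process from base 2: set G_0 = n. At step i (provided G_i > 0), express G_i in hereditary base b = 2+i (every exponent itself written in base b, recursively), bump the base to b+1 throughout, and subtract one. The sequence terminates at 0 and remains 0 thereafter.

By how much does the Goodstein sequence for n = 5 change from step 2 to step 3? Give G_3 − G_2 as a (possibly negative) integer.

[0] 5 ≡ 2^2 + 1 (base 2). Lift 3: 28. −1: 27.
[1] 27 ≡ 3^3 (base 3). Lift 4: 256. −1: 255.
[2] 255 ≡ 3·4^3 + 3·4^2 + 3·4 + 3 (base 4). Lift 5: 468. −1: 467.

212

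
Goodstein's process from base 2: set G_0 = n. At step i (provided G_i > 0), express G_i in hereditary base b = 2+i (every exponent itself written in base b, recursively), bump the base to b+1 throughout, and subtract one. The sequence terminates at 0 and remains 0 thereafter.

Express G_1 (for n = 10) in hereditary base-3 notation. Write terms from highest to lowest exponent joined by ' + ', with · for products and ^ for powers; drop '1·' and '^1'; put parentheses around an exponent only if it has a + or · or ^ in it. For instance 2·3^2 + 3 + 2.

3^(3 + 1) + 2

i=0: 10 = 2^(2 + 1) + 2 (b=2); 2→3: 3^(3 + 1) + 3 = 84; 84−1 = 83
i=1: 83 = 3^(3 + 1) + 2 (b=3); 3→4: 4^(4 + 1) + 2 = 1026; 1026−1 = 1025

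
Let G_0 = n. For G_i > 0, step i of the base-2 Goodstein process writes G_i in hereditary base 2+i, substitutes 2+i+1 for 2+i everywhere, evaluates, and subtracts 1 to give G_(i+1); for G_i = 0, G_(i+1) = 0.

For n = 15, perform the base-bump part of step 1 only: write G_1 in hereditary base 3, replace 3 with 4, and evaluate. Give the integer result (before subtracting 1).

1284

base 2: 15 = 2^(2 + 1) + 2^2 + 2 + 1; at 3: 3^(3 + 1) + 3^3 + 3 + 1 = 112; next = 111
base 3: 111 = 3^(3 + 1) + 3^3 + 3; at 4: 4^(4 + 1) + 4^4 + 4 = 1284; next = 1283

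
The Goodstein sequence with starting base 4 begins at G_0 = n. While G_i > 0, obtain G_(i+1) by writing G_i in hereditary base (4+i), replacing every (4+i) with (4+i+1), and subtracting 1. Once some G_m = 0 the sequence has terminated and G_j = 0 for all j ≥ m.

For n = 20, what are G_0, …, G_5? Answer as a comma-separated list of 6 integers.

20, 29, 39, 51, 65, 81

G_0 = 20. HB_4(20) = 4^2 + 4. Bump = 30. G_1 = 29.
G_1 = 29. HB_5(29) = 5^2 + 4. Bump = 40. G_2 = 39.
G_2 = 39. HB_6(39) = 6^2 + 3. Bump = 52. G_3 = 51.
G_3 = 51. HB_7(51) = 7^2 + 2. Bump = 66. G_4 = 65.
G_4 = 65. HB_8(65) = 8^2 + 1. Bump = 82. G_5 = 81.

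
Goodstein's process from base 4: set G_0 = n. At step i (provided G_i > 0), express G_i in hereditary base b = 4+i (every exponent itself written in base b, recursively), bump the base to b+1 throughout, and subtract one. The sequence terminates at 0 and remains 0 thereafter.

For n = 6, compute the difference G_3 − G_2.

0

6 —HB4→ 4 + 2 —bump→ 5 + 2 = 7 —(−1)→ 6
6 —HB5→ 5 + 1 —bump→ 6 + 1 = 7 —(−1)→ 6
6 —HB6→ 6 —bump→ 7 = 7 —(−1)→ 6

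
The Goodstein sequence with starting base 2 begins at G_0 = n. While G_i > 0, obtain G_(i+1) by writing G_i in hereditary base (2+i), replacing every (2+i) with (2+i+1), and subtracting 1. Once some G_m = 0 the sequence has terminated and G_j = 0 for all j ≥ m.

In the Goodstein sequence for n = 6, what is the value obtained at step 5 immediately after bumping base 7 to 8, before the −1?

step 0: 6 = 2^2 + 2; sub 3 for 2: 3^3 + 3; = 30; G_1 = 30−1 = 29
step 1: 29 = 3^3 + 2; sub 4 for 3: 4^4 + 2; = 258; G_2 = 258−1 = 257
step 2: 257 = 4^4 + 1; sub 5 for 4: 5^5 + 1; = 3126; G_3 = 3126−1 = 3125
step 3: 3125 = 5^5; sub 6 for 5: 6^6; = 46656; G_4 = 46656−1 = 46655
step 4: 46655 = 5·6^5 + 5·6^4 + 5·6^3 + 5·6^2 + 5·6 + 5; sub 7 for 6: 5·7^5 + 5·7^4 + 5·7^3 + 5·7^2 + 5·7 + 5; = 98040; G_5 = 98040−1 = 98039
step 5: 98039 = 5·7^5 + 5·7^4 + 5·7^3 + 5·7^2 + 5·7 + 4; sub 8 for 7: 5·8^5 + 5·8^4 + 5·8^3 + 5·8^2 + 5·8 + 4; = 187244; G_6 = 187244−1 = 187243

187244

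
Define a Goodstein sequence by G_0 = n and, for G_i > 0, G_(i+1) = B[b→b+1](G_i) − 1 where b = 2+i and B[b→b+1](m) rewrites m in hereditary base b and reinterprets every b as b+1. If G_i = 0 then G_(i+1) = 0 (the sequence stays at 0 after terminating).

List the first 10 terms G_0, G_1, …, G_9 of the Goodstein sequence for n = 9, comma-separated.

base 2: 9 = 2^(2 + 1) + 1; at 3: 3^(3 + 1) + 1 = 82; next = 81
base 3: 81 = 3^(3 + 1); at 4: 4^(4 + 1) = 1024; next = 1023
base 4: 1023 = 3·4^4 + 3·4^3 + 3·4^2 + 3·4 + 3; at 5: 3·5^5 + 3·5^3 + 3·5^2 + 3·5 + 3 = 9843; next = 9842
base 5: 9842 = 3·5^5 + 3·5^3 + 3·5^2 + 3·5 + 2; at 6: 3·6^6 + 3·6^3 + 3·6^2 + 3·6 + 2 = 140744; next = 140743
base 6: 140743 = 3·6^6 + 3·6^3 + 3·6^2 + 3·6 + 1; at 7: 3·7^7 + 3·7^3 + 3·7^2 + 3·7 + 1 = 2471827; next = 2471826
base 7: 2471826 = 3·7^7 + 3·7^3 + 3·7^2 + 3·7; at 8: 3·8^8 + 3·8^3 + 3·8^2 + 3·8 = 50333400; next = 50333399
base 8: 50333399 = 3·8^8 + 3·8^3 + 3·8^2 + 2·8 + 7; at 9: 3·9^9 + 3·9^3 + 3·9^2 + 2·9 + 7 = 1162263922; next = 1162263921
base 9: 1162263921 = 3·9^9 + 3·9^3 + 3·9^2 + 2·9 + 6; at 10: 3·10^10 + 3·10^3 + 3·10^2 + 2·10 + 6 = 30000003326; next = 30000003325
base 10: 30000003325 = 3·10^10 + 3·10^3 + 3·10^2 + 2·10 + 5; at 11: 3·11^11 + 3·11^3 + 3·11^2 + 2·11 + 5 = 855935016216; next = 855935016215

9, 81, 1023, 9842, 140743, 2471826, 50333399, 1162263921, 30000003325, 855935016215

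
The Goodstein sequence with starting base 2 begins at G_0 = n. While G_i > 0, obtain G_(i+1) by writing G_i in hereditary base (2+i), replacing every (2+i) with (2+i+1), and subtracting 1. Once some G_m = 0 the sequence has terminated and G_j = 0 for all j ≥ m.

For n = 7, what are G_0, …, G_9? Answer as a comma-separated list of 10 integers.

7, 30, 259, 3127, 46657, 823543, 16777215, 37665879, 77777775, 150051213

G_0=7  [base 2] 2^2 + 2 + 1  →[2↦3]→  3^3 + 3 + 1 = 31  −1 ⇒ G_1=30
G_1=30  [base 3] 3^3 + 3  →[3↦4]→  4^4 + 4 = 260  −1 ⇒ G_2=259
G_2=259  [base 4] 4^4 + 3  →[4↦5]→  5^5 + 3 = 3128  −1 ⇒ G_3=3127
G_3=3127  [base 5] 5^5 + 2  →[5↦6]→  6^6 + 2 = 46658  −1 ⇒ G_4=46657
G_4=46657  [base 6] 6^6 + 1  →[6↦7]→  7^7 + 1 = 823544  −1 ⇒ G_5=823543
G_5=823543  [base 7] 7^7  →[7↦8]→  8^8 = 16777216  −1 ⇒ G_6=16777215
G_6=16777215  [base 8] 7·8^7 + 7·8^6 + 7·8^5 + 7·8^4 + 7·8^3 + 7·8^2 + 7·8 + 7  →[8↦9]→  7·9^7 + 7·9^6 + 7·9^5 + 7·9^4 + 7·9^3 + 7·9^2 + 7·9 + 7 = 37665880  −1 ⇒ G_7=37665879
G_7=37665879  [base 9] 7·9^7 + 7·9^6 + 7·9^5 + 7·9^4 + 7·9^3 + 7·9^2 + 7·9 + 6  →[9↦10]→  7·10^7 + 7·10^6 + 7·10^5 + 7·10^4 + 7·10^3 + 7·10^2 + 7·10 + 6 = 77777776  −1 ⇒ G_8=77777775
G_8=77777775  [base 10] 7·10^7 + 7·10^6 + 7·10^5 + 7·10^4 + 7·10^3 + 7·10^2 + 7·10 + 5  →[10↦11]→  7·11^7 + 7·11^6 + 7·11^5 + 7·11^4 + 7·11^3 + 7·11^2 + 7·11 + 5 = 150051214  −1 ⇒ G_9=150051213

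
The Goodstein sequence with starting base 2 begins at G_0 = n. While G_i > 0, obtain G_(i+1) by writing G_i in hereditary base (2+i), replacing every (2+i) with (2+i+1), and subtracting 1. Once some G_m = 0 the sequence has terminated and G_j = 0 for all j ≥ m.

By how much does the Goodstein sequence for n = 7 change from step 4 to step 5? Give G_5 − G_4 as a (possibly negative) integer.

G_0 = 7. HB_2(7) = 2^2 + 2 + 1. Bump = 31. G_1 = 30.
G_1 = 30. HB_3(30) = 3^3 + 3. Bump = 260. G_2 = 259.
G_2 = 259. HB_4(259) = 4^4 + 3. Bump = 3128. G_3 = 3127.
G_3 = 3127. HB_5(3127) = 5^5 + 2. Bump = 46658. G_4 = 46657.
G_4 = 46657. HB_6(46657) = 6^6 + 1. Bump = 823544. G_5 = 823543.

776886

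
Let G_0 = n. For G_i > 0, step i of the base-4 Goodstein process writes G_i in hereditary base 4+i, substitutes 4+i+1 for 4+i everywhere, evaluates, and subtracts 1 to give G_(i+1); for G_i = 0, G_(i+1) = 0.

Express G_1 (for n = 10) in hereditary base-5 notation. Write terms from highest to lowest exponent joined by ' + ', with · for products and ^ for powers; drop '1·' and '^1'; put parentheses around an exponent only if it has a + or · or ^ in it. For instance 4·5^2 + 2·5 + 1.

i=0: 10 = 2·4 + 2 (b=4); 4→5: 2·5 + 2 = 12; 12−1 = 11
i=1: 11 = 2·5 + 1 (b=5); 5→6: 2·6 + 1 = 13; 13−1 = 12

2·5 + 1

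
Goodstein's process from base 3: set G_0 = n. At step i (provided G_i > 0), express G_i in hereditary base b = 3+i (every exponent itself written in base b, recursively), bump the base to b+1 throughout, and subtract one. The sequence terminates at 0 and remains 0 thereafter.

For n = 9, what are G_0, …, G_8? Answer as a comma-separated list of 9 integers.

9, 15, 17, 19, 21, 23, 24, 25, 26

G_0=9  [base 3] 3^2  →[3↦4]→  4^2 = 16  −1 ⇒ G_1=15
G_1=15  [base 4] 3·4 + 3  →[4↦5]→  3·5 + 3 = 18  −1 ⇒ G_2=17
G_2=17  [base 5] 3·5 + 2  →[5↦6]→  3·6 + 2 = 20  −1 ⇒ G_3=19
G_3=19  [base 6] 3·6 + 1  →[6↦7]→  3·7 + 1 = 22  −1 ⇒ G_4=21
G_4=21  [base 7] 3·7  →[7↦8]→  3·8 = 24  −1 ⇒ G_5=23
G_5=23  [base 8] 2·8 + 7  →[8↦9]→  2·9 + 7 = 25  −1 ⇒ G_6=24
G_6=24  [base 9] 2·9 + 6  →[9↦10]→  2·10 + 6 = 26  −1 ⇒ G_7=25
G_7=25  [base 10] 2·10 + 5  →[10↦11]→  2·11 + 5 = 27  −1 ⇒ G_8=26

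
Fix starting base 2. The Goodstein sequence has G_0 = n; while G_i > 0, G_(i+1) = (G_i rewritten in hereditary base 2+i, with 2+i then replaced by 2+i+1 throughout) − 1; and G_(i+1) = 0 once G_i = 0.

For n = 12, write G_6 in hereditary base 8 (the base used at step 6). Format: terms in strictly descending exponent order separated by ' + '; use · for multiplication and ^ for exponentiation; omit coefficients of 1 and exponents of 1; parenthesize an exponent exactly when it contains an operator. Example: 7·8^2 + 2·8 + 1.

G_0 = 12. HB_2(12) = 2^(2 + 1) + 2^2. Bump = 108. G_1 = 107.
G_1 = 107. HB_3(107) = 3^(3 + 1) + 2·3^2 + 2·3 + 2. Bump = 1066. G_2 = 1065.
G_2 = 1065. HB_4(1065) = 4^(4 + 1) + 2·4^2 + 2·4 + 1. Bump = 15686. G_3 = 15685.
G_3 = 15685. HB_5(15685) = 5^(5 + 1) + 2·5^2 + 2·5. Bump = 280020. G_4 = 280019.
G_4 = 280019. HB_6(280019) = 6^(6 + 1) + 2·6^2 + 6 + 5. Bump = 5764911. G_5 = 5764910.
G_5 = 5764910. HB_7(5764910) = 7^(7 + 1) + 2·7^2 + 7 + 4. Bump = 134217868. G_6 = 134217867.

8^(8 + 1) + 2·8^2 + 8 + 3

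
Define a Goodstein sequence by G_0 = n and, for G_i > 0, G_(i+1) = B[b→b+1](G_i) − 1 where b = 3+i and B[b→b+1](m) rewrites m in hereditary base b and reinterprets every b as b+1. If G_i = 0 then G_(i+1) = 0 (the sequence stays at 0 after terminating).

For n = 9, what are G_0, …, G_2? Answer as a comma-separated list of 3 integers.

base 3: 9 = 3^2; at 4: 4^2 = 16; next = 15
base 4: 15 = 3·4 + 3; at 5: 3·5 + 3 = 18; next = 17

9, 15, 17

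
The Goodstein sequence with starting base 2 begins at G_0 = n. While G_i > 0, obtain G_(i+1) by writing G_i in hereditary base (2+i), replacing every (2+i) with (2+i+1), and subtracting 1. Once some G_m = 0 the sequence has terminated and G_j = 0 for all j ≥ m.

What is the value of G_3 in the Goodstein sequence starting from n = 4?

60

[0] 4 ≡ 2^2 (base 2). Lift 3: 27. −1: 26.
[1] 26 ≡ 2·3^2 + 2·3 + 2 (base 3). Lift 4: 42. −1: 41.
[2] 41 ≡ 2·4^2 + 2·4 + 1 (base 4). Lift 5: 61. −1: 60.
[3] 60 ≡ 2·5^2 + 2·5 (base 5). Lift 6: 84. −1: 83.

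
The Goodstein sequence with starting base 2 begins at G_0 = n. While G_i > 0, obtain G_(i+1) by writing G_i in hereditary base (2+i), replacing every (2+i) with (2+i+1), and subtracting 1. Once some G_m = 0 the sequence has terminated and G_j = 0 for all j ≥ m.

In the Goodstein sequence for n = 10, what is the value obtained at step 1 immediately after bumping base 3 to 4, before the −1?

1026

10 —HB2→ 2^(2 + 1) + 2 —bump→ 3^(3 + 1) + 3 = 84 —(−1)→ 83
83 —HB3→ 3^(3 + 1) + 2 —bump→ 4^(4 + 1) + 2 = 1026 —(−1)→ 1025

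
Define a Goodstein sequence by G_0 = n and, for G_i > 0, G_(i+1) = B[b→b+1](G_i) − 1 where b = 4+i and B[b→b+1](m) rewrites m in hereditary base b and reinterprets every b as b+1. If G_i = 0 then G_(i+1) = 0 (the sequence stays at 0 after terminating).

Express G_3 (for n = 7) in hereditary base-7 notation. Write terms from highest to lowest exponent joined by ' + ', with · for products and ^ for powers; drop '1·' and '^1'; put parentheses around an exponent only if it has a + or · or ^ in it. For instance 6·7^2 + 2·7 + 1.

i=0: 7 = 4 + 3 (b=4); 4→5: 5 + 3 = 8; 8−1 = 7
i=1: 7 = 5 + 2 (b=5); 5→6: 6 + 2 = 8; 8−1 = 7
i=2: 7 = 6 + 1 (b=6); 6→7: 7 + 1 = 8; 8−1 = 7
i=3: 7 = 7 (b=7); 7→8: 8 = 8; 8−1 = 7

7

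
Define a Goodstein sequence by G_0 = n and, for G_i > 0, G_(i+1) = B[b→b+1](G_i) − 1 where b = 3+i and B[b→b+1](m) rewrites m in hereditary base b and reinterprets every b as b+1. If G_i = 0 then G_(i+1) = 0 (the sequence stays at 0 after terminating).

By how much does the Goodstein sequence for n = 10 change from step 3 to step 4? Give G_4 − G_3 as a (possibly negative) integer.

i=0: 10 = 3^2 + 1 (b=3); 3→4: 4^2 + 1 = 17; 17−1 = 16
i=1: 16 = 4^2 (b=4); 4→5: 5^2 = 25; 25−1 = 24
i=2: 24 = 4·5 + 4 (b=5); 5→6: 4·6 + 4 = 28; 28−1 = 27
i=3: 27 = 4·6 + 3 (b=6); 6→7: 4·7 + 3 = 31; 31−1 = 30

3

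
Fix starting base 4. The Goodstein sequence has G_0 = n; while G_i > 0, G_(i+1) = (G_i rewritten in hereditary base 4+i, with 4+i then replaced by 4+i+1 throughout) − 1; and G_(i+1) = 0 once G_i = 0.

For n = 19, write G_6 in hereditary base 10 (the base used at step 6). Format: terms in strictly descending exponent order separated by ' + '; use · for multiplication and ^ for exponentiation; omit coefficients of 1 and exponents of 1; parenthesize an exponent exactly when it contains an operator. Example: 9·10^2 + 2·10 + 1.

19 —HB4→ 4^2 + 3 —bump→ 5^2 + 3 = 28 —(−1)→ 27
27 —HB5→ 5^2 + 2 —bump→ 6^2 + 2 = 38 —(−1)→ 37
37 —HB6→ 6^2 + 1 —bump→ 7^2 + 1 = 50 —(−1)→ 49
49 —HB7→ 7^2 —bump→ 8^2 = 64 —(−1)→ 63
63 —HB8→ 7·8 + 7 —bump→ 7·9 + 7 = 70 —(−1)→ 69
69 —HB9→ 7·9 + 6 —bump→ 7·10 + 6 = 76 —(−1)→ 75

7·10 + 5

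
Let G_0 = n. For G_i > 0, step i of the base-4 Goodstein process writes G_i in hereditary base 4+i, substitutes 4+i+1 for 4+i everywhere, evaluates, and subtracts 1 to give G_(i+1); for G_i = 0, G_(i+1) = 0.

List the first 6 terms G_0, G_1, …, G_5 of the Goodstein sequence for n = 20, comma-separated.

20, 29, 39, 51, 65, 81

base 4: 20 = 4^2 + 4; at 5: 5^2 + 5 = 30; next = 29
base 5: 29 = 5^2 + 4; at 6: 6^2 + 4 = 40; next = 39
base 6: 39 = 6^2 + 3; at 7: 7^2 + 3 = 52; next = 51
base 7: 51 = 7^2 + 2; at 8: 8^2 + 2 = 66; next = 65
base 8: 65 = 8^2 + 1; at 9: 9^2 + 1 = 82; next = 81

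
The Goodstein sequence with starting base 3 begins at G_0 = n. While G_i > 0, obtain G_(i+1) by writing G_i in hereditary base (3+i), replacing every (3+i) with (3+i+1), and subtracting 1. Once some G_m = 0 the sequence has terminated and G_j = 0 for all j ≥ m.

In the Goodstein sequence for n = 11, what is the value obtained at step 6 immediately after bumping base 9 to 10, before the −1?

(0) 11|_3 = 3^2 + 2 ↦ 4^2 + 2|_4 = 18 ⇒ 17
(1) 17|_4 = 4^2 + 1 ↦ 5^2 + 1|_5 = 26 ⇒ 25
(2) 25|_5 = 5^2 ↦ 6^2|_6 = 36 ⇒ 35
(3) 35|_6 = 5·6 + 5 ↦ 5·7 + 5|_7 = 40 ⇒ 39
(4) 39|_7 = 5·7 + 4 ↦ 5·8 + 4|_8 = 44 ⇒ 43
(5) 43|_8 = 5·8 + 3 ↦ 5·9 + 3|_9 = 48 ⇒ 47
(6) 47|_9 = 5·9 + 2 ↦ 5·10 + 2|_10 = 52 ⇒ 51

52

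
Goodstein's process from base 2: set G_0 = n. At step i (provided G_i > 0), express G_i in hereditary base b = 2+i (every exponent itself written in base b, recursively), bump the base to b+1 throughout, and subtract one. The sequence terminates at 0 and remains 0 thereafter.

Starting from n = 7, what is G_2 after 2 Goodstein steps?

259

base 2: 7 = 2^2 + 2 + 1; at 3: 3^3 + 3 + 1 = 31; next = 30
base 3: 30 = 3^3 + 3; at 4: 4^4 + 4 = 260; next = 259
base 4: 259 = 4^4 + 3; at 5: 5^5 + 3 = 3128; next = 3127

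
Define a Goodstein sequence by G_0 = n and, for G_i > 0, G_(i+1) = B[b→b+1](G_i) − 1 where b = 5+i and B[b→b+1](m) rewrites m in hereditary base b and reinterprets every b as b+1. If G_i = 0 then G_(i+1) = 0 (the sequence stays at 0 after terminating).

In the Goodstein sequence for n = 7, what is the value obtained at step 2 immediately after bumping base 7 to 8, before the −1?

8

G_0=7  [base 5] 5 + 2  →[5↦6]→  6 + 2 = 8  −1 ⇒ G_1=7
G_1=7  [base 6] 6 + 1  →[6↦7]→  7 + 1 = 8  −1 ⇒ G_2=7
G_2=7  [base 7] 7  →[7↦8]→  8 = 8  −1 ⇒ G_3=7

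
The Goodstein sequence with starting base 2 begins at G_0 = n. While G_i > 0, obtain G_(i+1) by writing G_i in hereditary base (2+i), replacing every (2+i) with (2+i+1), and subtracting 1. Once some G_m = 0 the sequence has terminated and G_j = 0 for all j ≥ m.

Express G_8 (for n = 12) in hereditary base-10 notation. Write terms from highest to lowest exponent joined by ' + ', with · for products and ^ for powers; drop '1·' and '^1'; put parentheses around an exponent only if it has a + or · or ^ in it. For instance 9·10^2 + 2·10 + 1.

G_0 = 12. HB_2(12) = 2^(2 + 1) + 2^2. Bump = 108. G_1 = 107.
G_1 = 107. HB_3(107) = 3^(3 + 1) + 2·3^2 + 2·3 + 2. Bump = 1066. G_2 = 1065.
G_2 = 1065. HB_4(1065) = 4^(4 + 1) + 2·4^2 + 2·4 + 1. Bump = 15686. G_3 = 15685.
G_3 = 15685. HB_5(15685) = 5^(5 + 1) + 2·5^2 + 2·5. Bump = 280020. G_4 = 280019.
G_4 = 280019. HB_6(280019) = 6^(6 + 1) + 2·6^2 + 6 + 5. Bump = 5764911. G_5 = 5764910.
G_5 = 5764910. HB_7(5764910) = 7^(7 + 1) + 2·7^2 + 7 + 4. Bump = 134217868. G_6 = 134217867.
G_6 = 134217867. HB_8(134217867) = 8^(8 + 1) + 2·8^2 + 8 + 3. Bump = 3486784575. G_7 = 3486784574.
G_7 = 3486784574. HB_9(3486784574) = 9^(9 + 1) + 2·9^2 + 9 + 2. Bump = 100000000212. G_8 = 100000000211.
G_8 = 100000000211. HB_10(100000000211) = 10^(10 + 1) + 2·10^2 + 10 + 1. Bump = 3138428376975. G_9 = 3138428376974.

10^(10 + 1) + 2·10^2 + 10 + 1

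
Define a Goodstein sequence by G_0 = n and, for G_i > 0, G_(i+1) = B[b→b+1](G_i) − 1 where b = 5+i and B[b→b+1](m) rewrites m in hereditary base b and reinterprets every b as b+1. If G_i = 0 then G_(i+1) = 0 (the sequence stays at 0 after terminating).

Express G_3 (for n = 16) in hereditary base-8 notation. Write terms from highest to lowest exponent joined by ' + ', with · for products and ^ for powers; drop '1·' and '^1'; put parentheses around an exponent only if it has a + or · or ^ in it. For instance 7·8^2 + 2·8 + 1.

[0] 16 ≡ 3·5 + 1 (base 5). Lift 6: 19. −1: 18.
[1] 18 ≡ 3·6 (base 6). Lift 7: 21. −1: 20.
[2] 20 ≡ 2·7 + 6 (base 7). Lift 8: 22. −1: 21.

2·8 + 5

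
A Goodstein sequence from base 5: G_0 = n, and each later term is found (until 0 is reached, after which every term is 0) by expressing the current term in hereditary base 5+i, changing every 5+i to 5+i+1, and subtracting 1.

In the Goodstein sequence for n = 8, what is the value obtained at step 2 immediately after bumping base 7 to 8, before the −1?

[0] 8 ≡ 5 + 3 (base 5). Lift 6: 9. −1: 8.
[1] 8 ≡ 6 + 2 (base 6). Lift 7: 9. −1: 8.

9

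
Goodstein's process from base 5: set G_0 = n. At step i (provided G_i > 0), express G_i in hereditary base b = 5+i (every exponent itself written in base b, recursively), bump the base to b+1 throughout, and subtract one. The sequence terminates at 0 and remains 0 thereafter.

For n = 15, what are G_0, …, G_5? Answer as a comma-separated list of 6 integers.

15 —HB5→ 3·5 —bump→ 3·6 = 18 —(−1)→ 17
17 —HB6→ 2·6 + 5 —bump→ 2·7 + 5 = 19 —(−1)→ 18
18 —HB7→ 2·7 + 4 —bump→ 2·8 + 4 = 20 —(−1)→ 19
19 —HB8→ 2·8 + 3 —bump→ 2·9 + 3 = 21 —(−1)→ 20
20 —HB9→ 2·9 + 2 —bump→ 2·10 + 2 = 22 —(−1)→ 21

15, 17, 18, 19, 20, 21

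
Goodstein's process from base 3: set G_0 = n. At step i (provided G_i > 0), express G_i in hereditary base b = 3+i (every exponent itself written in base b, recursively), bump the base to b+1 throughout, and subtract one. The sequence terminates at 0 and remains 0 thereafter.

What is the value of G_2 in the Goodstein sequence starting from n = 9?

17

G_0 = 9. HB_3(9) = 3^2. Bump = 16. G_1 = 15.
G_1 = 15. HB_4(15) = 3·4 + 3. Bump = 18. G_2 = 17.
G_2 = 17. HB_5(17) = 3·5 + 2. Bump = 20. G_3 = 19.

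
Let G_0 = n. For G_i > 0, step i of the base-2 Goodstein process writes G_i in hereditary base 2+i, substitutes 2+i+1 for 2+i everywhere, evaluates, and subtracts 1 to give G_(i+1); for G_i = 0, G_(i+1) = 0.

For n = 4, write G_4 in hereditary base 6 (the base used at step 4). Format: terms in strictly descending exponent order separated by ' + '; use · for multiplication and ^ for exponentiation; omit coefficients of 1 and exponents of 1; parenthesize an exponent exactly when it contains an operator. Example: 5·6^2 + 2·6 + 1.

2·6^2 + 6 + 5

G_0 = 4. HB_2(4) = 2^2. Bump = 27. G_1 = 26.
G_1 = 26. HB_3(26) = 2·3^2 + 2·3 + 2. Bump = 42. G_2 = 41.
G_2 = 41. HB_4(41) = 2·4^2 + 2·4 + 1. Bump = 61. G_3 = 60.
G_3 = 60. HB_5(60) = 2·5^2 + 2·5. Bump = 84. G_4 = 83.
G_4 = 83. HB_6(83) = 2·6^2 + 6 + 5. Bump = 110. G_5 = 109.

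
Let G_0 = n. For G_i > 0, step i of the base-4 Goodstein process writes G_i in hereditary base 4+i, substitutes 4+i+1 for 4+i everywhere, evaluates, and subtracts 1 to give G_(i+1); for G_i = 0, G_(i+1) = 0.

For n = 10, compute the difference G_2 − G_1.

base 4: 10 = 2·4 + 2; at 5: 2·5 + 2 = 12; next = 11
base 5: 11 = 2·5 + 1; at 6: 2·6 + 1 = 13; next = 12

1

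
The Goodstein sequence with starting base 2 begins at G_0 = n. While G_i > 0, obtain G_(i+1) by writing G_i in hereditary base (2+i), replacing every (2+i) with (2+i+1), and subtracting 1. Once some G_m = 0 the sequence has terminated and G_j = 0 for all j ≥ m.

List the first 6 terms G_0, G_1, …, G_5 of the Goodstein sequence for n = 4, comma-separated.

4, 26, 41, 60, 83, 109

base 2: 4 = 2^2; at 3: 3^3 = 27; next = 26
base 3: 26 = 2·3^2 + 2·3 + 2; at 4: 2·4^2 + 2·4 + 2 = 42; next = 41
base 4: 41 = 2·4^2 + 2·4 + 1; at 5: 2·5^2 + 2·5 + 1 = 61; next = 60
base 5: 60 = 2·5^2 + 2·5; at 6: 2·6^2 + 2·6 = 84; next = 83
base 6: 83 = 2·6^2 + 6 + 5; at 7: 2·7^2 + 7 + 5 = 110; next = 109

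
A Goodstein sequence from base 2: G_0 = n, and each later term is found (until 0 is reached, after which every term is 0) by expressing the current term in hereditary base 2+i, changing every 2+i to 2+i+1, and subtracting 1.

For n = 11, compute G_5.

5764801

[0] 11 ≡ 2^(2 + 1) + 2 + 1 (base 2). Lift 3: 85. −1: 84.
[1] 84 ≡ 3^(3 + 1) + 3 (base 3). Lift 4: 1028. −1: 1027.
[2] 1027 ≡ 4^(4 + 1) + 3 (base 4). Lift 5: 15628. −1: 15627.
[3] 15627 ≡ 5^(5 + 1) + 2 (base 5). Lift 6: 279938. −1: 279937.
[4] 279937 ≡ 6^(6 + 1) + 1 (base 6). Lift 7: 5764802. −1: 5764801.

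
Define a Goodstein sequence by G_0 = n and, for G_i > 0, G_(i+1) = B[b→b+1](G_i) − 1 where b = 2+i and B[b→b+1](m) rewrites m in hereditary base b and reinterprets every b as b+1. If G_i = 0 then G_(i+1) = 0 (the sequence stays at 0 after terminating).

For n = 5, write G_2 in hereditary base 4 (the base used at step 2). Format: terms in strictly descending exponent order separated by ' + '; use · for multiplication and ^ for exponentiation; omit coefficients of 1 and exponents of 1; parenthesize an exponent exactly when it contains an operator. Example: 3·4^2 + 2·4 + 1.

3·4^3 + 3·4^2 + 3·4 + 3

G_0 = 5. HB_2(5) = 2^2 + 1. Bump = 28. G_1 = 27.
G_1 = 27. HB_3(27) = 3^3. Bump = 256. G_2 = 255.
G_2 = 255. HB_4(255) = 3·4^3 + 3·4^2 + 3·4 + 3. Bump = 468. G_3 = 467.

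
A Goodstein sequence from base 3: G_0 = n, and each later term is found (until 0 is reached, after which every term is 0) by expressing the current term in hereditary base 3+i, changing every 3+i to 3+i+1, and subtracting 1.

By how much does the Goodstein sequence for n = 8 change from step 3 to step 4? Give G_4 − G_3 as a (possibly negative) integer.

[0] 8 ≡ 2·3 + 2 (base 3). Lift 4: 10. −1: 9.
[1] 9 ≡ 2·4 + 1 (base 4). Lift 5: 11. −1: 10.
[2] 10 ≡ 2·5 (base 5). Lift 6: 12. −1: 11.
[3] 11 ≡ 6 + 5 (base 6). Lift 7: 12. −1: 11.

0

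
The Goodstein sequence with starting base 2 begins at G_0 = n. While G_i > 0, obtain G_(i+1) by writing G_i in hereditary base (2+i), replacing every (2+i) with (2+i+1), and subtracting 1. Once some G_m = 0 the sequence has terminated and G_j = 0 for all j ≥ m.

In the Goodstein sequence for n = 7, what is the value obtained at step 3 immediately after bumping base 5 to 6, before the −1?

i=0: 7 = 2^2 + 2 + 1 (b=2); 2→3: 3^3 + 3 + 1 = 31; 31−1 = 30
i=1: 30 = 3^3 + 3 (b=3); 3→4: 4^4 + 4 = 260; 260−1 = 259
i=2: 259 = 4^4 + 3 (b=4); 4→5: 5^5 + 3 = 3128; 3128−1 = 3127

46658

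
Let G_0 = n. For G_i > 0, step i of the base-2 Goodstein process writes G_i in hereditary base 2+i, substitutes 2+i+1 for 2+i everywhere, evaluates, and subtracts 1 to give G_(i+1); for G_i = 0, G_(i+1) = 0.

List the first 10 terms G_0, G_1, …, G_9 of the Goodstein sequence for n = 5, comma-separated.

base 2: 5 = 2^2 + 1; at 3: 3^3 + 1 = 28; next = 27
base 3: 27 = 3^3; at 4: 4^4 = 256; next = 255
base 4: 255 = 3·4^3 + 3·4^2 + 3·4 + 3; at 5: 3·5^3 + 3·5^2 + 3·5 + 3 = 468; next = 467
base 5: 467 = 3·5^3 + 3·5^2 + 3·5 + 2; at 6: 3·6^3 + 3·6^2 + 3·6 + 2 = 776; next = 775
base 6: 775 = 3·6^3 + 3·6^2 + 3·6 + 1; at 7: 3·7^3 + 3·7^2 + 3·7 + 1 = 1198; next = 1197
base 7: 1197 = 3·7^3 + 3·7^2 + 3·7; at 8: 3·8^3 + 3·8^2 + 3·8 = 1752; next = 1751
base 8: 1751 = 3·8^3 + 3·8^2 + 2·8 + 7; at 9: 3·9^3 + 3·9^2 + 2·9 + 7 = 2455; next = 2454
base 9: 2454 = 3·9^3 + 3·9^2 + 2·9 + 6; at 10: 3·10^3 + 3·10^2 + 2·10 + 6 = 3326; next = 3325
base 10: 3325 = 3·10^3 + 3·10^2 + 2·10 + 5; at 11: 3·11^3 + 3·11^2 + 2·11 + 5 = 4383; next = 4382

5, 27, 255, 467, 775, 1197, 1751, 2454, 3325, 4382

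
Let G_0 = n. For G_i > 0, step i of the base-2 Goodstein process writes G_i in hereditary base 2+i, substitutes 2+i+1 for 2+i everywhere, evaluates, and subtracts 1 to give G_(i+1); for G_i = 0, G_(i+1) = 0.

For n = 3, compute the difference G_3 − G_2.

-1

G_0 = 3. HB_2(3) = 2 + 1. Bump = 4. G_1 = 3.
G_1 = 3. HB_3(3) = 3. Bump = 4. G_2 = 3.
G_2 = 3. HB_4(3) = 3. Bump = 3. G_3 = 2.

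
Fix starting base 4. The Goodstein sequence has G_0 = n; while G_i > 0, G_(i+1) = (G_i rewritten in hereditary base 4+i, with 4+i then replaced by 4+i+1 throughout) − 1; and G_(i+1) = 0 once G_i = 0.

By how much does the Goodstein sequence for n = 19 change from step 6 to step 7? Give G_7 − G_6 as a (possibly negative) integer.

G_0 = 19. HB_4(19) = 4^2 + 3. Bump = 28. G_1 = 27.
G_1 = 27. HB_5(27) = 5^2 + 2. Bump = 38. G_2 = 37.
G_2 = 37. HB_6(37) = 6^2 + 1. Bump = 50. G_3 = 49.
G_3 = 49. HB_7(49) = 7^2. Bump = 64. G_4 = 63.
G_4 = 63. HB_8(63) = 7·8 + 7. Bump = 70. G_5 = 69.
G_5 = 69. HB_9(69) = 7·9 + 6. Bump = 76. G_6 = 75.
G_6 = 75. HB_10(75) = 7·10 + 5. Bump = 82. G_7 = 81.

6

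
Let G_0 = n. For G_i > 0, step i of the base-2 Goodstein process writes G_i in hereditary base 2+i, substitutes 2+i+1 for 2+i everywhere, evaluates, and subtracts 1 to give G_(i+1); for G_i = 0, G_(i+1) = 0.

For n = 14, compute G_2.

G_0=14  [base 2] 2^(2 + 1) + 2^2 + 2  →[2↦3]→  3^(3 + 1) + 3^3 + 3 = 111  −1 ⇒ G_1=110
G_1=110  [base 3] 3^(3 + 1) + 3^3 + 2  →[3↦4]→  4^(4 + 1) + 4^4 + 2 = 1282  −1 ⇒ G_2=1281
G_2=1281  [base 4] 4^(4 + 1) + 4^4 + 1  →[4↦5]→  5^(5 + 1) + 5^5 + 1 = 18751  −1 ⇒ G_3=18750

1281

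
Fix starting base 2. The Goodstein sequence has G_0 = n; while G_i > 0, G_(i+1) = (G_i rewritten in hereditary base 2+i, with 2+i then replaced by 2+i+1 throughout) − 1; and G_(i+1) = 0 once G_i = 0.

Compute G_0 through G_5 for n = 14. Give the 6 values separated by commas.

G_0 = 14. HB_2(14) = 2^(2 + 1) + 2^2 + 2. Bump = 111. G_1 = 110.
G_1 = 110. HB_3(110) = 3^(3 + 1) + 3^3 + 2. Bump = 1282. G_2 = 1281.
G_2 = 1281. HB_4(1281) = 4^(4 + 1) + 4^4 + 1. Bump = 18751. G_3 = 18750.
G_3 = 18750. HB_5(18750) = 5^(5 + 1) + 5^5. Bump = 326592. G_4 = 326591.
G_4 = 326591. HB_6(326591) = 6^(6 + 1) + 5·6^5 + 5·6^4 + 5·6^3 + 5·6^2 + 5·6 + 5. Bump = 5862841. G_5 = 5862840.

14, 110, 1281, 18750, 326591, 5862840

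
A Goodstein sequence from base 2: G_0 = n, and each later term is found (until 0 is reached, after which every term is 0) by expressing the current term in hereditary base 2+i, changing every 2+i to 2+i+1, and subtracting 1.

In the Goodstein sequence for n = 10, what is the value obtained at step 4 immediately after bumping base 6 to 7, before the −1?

4215755

base 2: 10 = 2^(2 + 1) + 2; at 3: 3^(3 + 1) + 3 = 84; next = 83
base 3: 83 = 3^(3 + 1) + 2; at 4: 4^(4 + 1) + 2 = 1026; next = 1025
base 4: 1025 = 4^(4 + 1) + 1; at 5: 5^(5 + 1) + 1 = 15626; next = 15625
base 5: 15625 = 5^(5 + 1); at 6: 6^(6 + 1) = 279936; next = 279935
base 6: 279935 = 5·6^6 + 5·6^5 + 5·6^4 + 5·6^3 + 5·6^2 + 5·6 + 5; at 7: 5·7^7 + 5·7^5 + 5·7^4 + 5·7^3 + 5·7^2 + 5·7 + 5 = 4215755; next = 4215754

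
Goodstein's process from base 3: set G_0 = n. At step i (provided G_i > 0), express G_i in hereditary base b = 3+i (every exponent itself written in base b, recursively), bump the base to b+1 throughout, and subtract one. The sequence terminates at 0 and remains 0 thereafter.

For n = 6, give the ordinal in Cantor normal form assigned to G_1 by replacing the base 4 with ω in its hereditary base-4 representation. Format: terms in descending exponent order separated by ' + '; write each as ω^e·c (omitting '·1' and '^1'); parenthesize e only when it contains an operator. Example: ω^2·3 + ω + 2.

G_0=6  [base 3] 2·3  →[3↦4]→  2·4 = 8  −1 ⇒ G_1=7
G_1=7  [base 4] 4 + 3  →[4↦5]→  5 + 3 = 8  −1 ⇒ G_2=7

ω + 3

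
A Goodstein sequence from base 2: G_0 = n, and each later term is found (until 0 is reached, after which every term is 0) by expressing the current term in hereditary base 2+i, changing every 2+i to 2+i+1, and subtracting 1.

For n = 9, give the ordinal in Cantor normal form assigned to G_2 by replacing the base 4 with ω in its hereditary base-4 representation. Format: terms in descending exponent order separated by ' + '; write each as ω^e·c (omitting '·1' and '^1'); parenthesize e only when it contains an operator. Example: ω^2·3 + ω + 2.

ω^ω·3 + ω^3·3 + ω^2·3 + ω·3 + 3

i=0: 9 = 2^(2 + 1) + 1 (b=2); 2→3: 3^(3 + 1) + 1 = 82; 82−1 = 81
i=1: 81 = 3^(3 + 1) (b=3); 3→4: 4^(4 + 1) = 1024; 1024−1 = 1023
i=2: 1023 = 3·4^4 + 3·4^3 + 3·4^2 + 3·4 + 3 (b=4); 4→5: 3·5^5 + 3·5^3 + 3·5^2 + 3·5 + 3 = 9843; 9843−1 = 9842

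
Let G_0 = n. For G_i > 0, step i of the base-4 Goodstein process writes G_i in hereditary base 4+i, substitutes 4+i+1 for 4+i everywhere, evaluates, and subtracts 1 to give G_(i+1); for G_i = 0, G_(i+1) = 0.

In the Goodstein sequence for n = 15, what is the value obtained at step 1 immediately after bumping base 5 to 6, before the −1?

20

[0] 15 ≡ 3·4 + 3 (base 4). Lift 5: 18. −1: 17.
[1] 17 ≡ 3·5 + 2 (base 5). Lift 6: 20. −1: 19.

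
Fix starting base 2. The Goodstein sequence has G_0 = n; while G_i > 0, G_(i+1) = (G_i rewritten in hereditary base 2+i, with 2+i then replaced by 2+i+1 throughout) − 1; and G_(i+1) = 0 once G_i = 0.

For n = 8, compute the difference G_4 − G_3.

(0) 8|_2 = 2^(2 + 1) ↦ 3^(3 + 1)|_3 = 81 ⇒ 80
(1) 80|_3 = 2·3^3 + 2·3^2 + 2·3 + 2 ↦ 2·4^4 + 2·4^2 + 2·4 + 2|_4 = 554 ⇒ 553
(2) 553|_4 = 2·4^4 + 2·4^2 + 2·4 + 1 ↦ 2·5^5 + 2·5^2 + 2·5 + 1|_5 = 6311 ⇒ 6310
(3) 6310|_5 = 2·5^5 + 2·5^2 + 2·5 ↦ 2·6^6 + 2·6^2 + 2·6|_6 = 93396 ⇒ 93395

87085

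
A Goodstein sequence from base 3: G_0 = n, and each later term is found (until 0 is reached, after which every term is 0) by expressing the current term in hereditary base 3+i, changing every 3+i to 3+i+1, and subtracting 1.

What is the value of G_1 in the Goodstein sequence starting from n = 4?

step 0: 4 = 3 + 1; sub 4 for 3: 4 + 1; = 5; G_1 = 5−1 = 4
step 1: 4 = 4; sub 5 for 4: 5; = 5; G_2 = 5−1 = 4

4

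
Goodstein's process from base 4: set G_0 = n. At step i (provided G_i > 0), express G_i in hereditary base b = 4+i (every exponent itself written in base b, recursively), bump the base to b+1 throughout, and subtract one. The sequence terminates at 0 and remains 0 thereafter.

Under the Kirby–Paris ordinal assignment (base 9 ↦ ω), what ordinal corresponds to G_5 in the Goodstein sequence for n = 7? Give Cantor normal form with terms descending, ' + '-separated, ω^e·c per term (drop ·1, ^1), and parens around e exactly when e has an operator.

(0) 7|_4 = 4 + 3 ↦ 5 + 3|_5 = 8 ⇒ 7
(1) 7|_5 = 5 + 2 ↦ 6 + 2|_6 = 8 ⇒ 7
(2) 7|_6 = 6 + 1 ↦ 7 + 1|_7 = 8 ⇒ 7
(3) 7|_7 = 7 ↦ 8|_8 = 8 ⇒ 7
(4) 7|_8 = 7 ↦ 7|_9 = 7 ⇒ 6

6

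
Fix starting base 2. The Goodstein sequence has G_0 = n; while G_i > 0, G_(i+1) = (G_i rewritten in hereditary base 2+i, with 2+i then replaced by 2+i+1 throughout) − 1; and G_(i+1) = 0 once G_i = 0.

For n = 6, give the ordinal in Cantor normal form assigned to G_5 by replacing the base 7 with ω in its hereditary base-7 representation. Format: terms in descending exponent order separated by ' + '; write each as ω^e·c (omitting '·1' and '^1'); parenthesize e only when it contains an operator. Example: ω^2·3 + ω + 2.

ω^5·5 + ω^4·5 + ω^3·5 + ω^2·5 + ω·5 + 4

G_0 = 6. HB_2(6) = 2^2 + 2. Bump = 30. G_1 = 29.
G_1 = 29. HB_3(29) = 3^3 + 2. Bump = 258. G_2 = 257.
G_2 = 257. HB_4(257) = 4^4 + 1. Bump = 3126. G_3 = 3125.
G_3 = 3125. HB_5(3125) = 5^5. Bump = 46656. G_4 = 46655.
G_4 = 46655. HB_6(46655) = 5·6^5 + 5·6^4 + 5·6^3 + 5·6^2 + 5·6 + 5. Bump = 98040. G_5 = 98039.
G_5 = 98039. HB_7(98039) = 5·7^5 + 5·7^4 + 5·7^3 + 5·7^2 + 5·7 + 4. Bump = 187244. G_6 = 187243.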